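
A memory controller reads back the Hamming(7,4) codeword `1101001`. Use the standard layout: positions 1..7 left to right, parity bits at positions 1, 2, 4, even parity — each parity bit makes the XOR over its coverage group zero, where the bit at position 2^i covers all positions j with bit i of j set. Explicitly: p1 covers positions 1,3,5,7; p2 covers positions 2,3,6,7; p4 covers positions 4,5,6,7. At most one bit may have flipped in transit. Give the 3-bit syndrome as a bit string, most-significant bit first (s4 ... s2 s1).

s1: b1⊕b3⊕b5⊕b7 = 1⊕0⊕0⊕1 = 0
s2: b2⊕b3⊕b6⊕b7 = 1⊕0⊕0⊕1 = 0
s4: b4⊕b5⊕b6⊕b7 = 1⊕0⊕0⊕1 = 0
Syndrome (s4...s1) = 000 → position 0 (no error).

000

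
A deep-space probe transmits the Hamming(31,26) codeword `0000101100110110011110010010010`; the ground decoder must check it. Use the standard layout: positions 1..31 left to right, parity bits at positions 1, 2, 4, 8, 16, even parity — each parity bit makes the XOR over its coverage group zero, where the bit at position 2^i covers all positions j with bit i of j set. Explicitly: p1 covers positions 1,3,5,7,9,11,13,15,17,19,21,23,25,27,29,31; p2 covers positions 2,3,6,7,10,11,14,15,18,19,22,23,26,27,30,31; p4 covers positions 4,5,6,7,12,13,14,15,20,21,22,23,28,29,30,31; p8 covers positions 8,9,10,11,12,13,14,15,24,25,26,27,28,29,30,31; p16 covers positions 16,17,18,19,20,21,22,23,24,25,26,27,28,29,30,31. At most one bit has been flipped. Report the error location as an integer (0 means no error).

17

s1: b1⊕b3⊕b5⊕b7⊕b9⊕b11⊕b13⊕b15⊕b17⊕b19⊕b21⊕b23⊕b25⊕b27⊕b29⊕b31 = 0⊕0⊕1⊕1⊕0⊕1⊕0⊕1⊕0⊕1⊕1⊕0⊕0⊕1⊕0⊕0 = 1
s2: b2⊕b3⊕b6⊕b7⊕b10⊕b11⊕b14⊕b15⊕b18⊕b19⊕b22⊕b23⊕b26⊕b27⊕b30⊕b31 = 0⊕0⊕0⊕1⊕0⊕1⊕1⊕1⊕1⊕1⊕0⊕0⊕0⊕1⊕1⊕0 = 0
s4: b4⊕b5⊕b6⊕b7⊕b12⊕b13⊕b14⊕b15⊕b20⊕b21⊕b22⊕b23⊕b28⊕b29⊕b30⊕b31 = 0⊕1⊕0⊕1⊕1⊕0⊕1⊕1⊕1⊕1⊕0⊕0⊕0⊕0⊕1⊕0 = 0
s8: b8⊕b9⊕b10⊕b11⊕b12⊕b13⊕b14⊕b15⊕b24⊕b25⊕b26⊕b27⊕b28⊕b29⊕b30⊕b31 = 1⊕0⊕0⊕1⊕1⊕0⊕1⊕1⊕1⊕0⊕0⊕1⊕0⊕0⊕1⊕0 = 0
s16: b16⊕b17⊕b18⊕b19⊕b20⊕b21⊕b22⊕b23⊕b24⊕b25⊕b26⊕b27⊕b28⊕b29⊕b30⊕b31 = 0⊕0⊕1⊕1⊕1⊕1⊕0⊕0⊕1⊕0⊕0⊕1⊕0⊕0⊕1⊕0 = 1
Syndrome (s16...s1) = 10001 → position 17.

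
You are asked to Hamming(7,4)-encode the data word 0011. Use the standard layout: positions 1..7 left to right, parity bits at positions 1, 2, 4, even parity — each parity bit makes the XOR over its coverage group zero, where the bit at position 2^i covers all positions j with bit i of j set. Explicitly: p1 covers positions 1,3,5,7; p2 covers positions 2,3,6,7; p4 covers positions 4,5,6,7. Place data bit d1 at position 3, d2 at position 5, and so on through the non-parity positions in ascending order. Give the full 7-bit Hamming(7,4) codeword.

1000011

Place data bits at non-power-of-two positions: b3=0, b5=0, b6=1, b7=1.
p1 = XOR of data positions {3,5,7} = 0⊕0⊕1 = 1
p2 = XOR of data positions {3,6,7} = 0⊕1⊕1 = 0
p4 = XOR of data positions {5,6,7} = 0⊕1⊕1 = 0
Codeword b1..b7 = 1000011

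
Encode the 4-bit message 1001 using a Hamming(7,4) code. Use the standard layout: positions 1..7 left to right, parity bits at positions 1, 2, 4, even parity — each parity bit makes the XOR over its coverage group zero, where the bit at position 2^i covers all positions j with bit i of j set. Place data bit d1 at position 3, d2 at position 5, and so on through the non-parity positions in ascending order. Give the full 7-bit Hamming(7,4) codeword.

Place data bits at non-power-of-two positions: b3=1, b5=0, b6=0, b7=1.
p1 = XOR of data positions {3,5,7} = 1⊕0⊕1 = 0
p2 = XOR of data positions {3,6,7} = 1⊕0⊕1 = 0
p4 = XOR of data positions {5,6,7} = 0⊕0⊕1 = 1
Codeword b1..b7 = 0011001

0011001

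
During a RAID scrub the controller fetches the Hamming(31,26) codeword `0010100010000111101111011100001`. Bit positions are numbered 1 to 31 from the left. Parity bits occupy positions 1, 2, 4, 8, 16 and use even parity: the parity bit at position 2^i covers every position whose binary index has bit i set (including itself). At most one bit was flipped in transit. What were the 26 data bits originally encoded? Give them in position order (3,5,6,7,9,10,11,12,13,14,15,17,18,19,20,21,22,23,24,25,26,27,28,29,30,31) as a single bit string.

11001000010101111011100001

s1: b1⊕b3⊕b5⊕b7⊕b9⊕b11⊕b13⊕b15⊕b17⊕b19⊕b21⊕b23⊕b25⊕b27⊕b29⊕b31 = 0⊕1⊕1⊕0⊕1⊕0⊕0⊕1⊕1⊕1⊕1⊕0⊕1⊕0⊕0⊕1 = 1
s2: b2⊕b3⊕b6⊕b7⊕b10⊕b11⊕b14⊕b15⊕b18⊕b19⊕b22⊕b23⊕b26⊕b27⊕b30⊕b31 = 0⊕1⊕0⊕0⊕0⊕0⊕1⊕1⊕0⊕1⊕1⊕0⊕1⊕0⊕0⊕1 = 1
s4: b4⊕b5⊕b6⊕b7⊕b12⊕b13⊕b14⊕b15⊕b20⊕b21⊕b22⊕b23⊕b28⊕b29⊕b30⊕b31 = 0⊕1⊕0⊕0⊕0⊕0⊕1⊕1⊕1⊕1⊕1⊕0⊕0⊕0⊕0⊕1 = 1
s8: b8⊕b9⊕b10⊕b11⊕b12⊕b13⊕b14⊕b15⊕b24⊕b25⊕b26⊕b27⊕b28⊕b29⊕b30⊕b31 = 0⊕1⊕0⊕0⊕0⊕0⊕1⊕1⊕1⊕1⊕1⊕0⊕0⊕0⊕0⊕1 = 1
s16: b16⊕b17⊕b18⊕b19⊕b20⊕b21⊕b22⊕b23⊕b24⊕b25⊕b26⊕b27⊕b28⊕b29⊕b30⊕b31 = 1⊕1⊕0⊕1⊕1⊕1⊕1⊕0⊕1⊕1⊕1⊕0⊕0⊕0⊕0⊕1 = 0
Syndrome (s16...s1) = 01111 → position 15.
Flip bit 15: corrected codeword = 0010100010000101101111011100001
Data bits at positions 3,5,6,7,9,10,11,12,13,14,15,17,18,19,20,21,22,23,24,25,26,27,28,29,30,31: 11001000010101111011100001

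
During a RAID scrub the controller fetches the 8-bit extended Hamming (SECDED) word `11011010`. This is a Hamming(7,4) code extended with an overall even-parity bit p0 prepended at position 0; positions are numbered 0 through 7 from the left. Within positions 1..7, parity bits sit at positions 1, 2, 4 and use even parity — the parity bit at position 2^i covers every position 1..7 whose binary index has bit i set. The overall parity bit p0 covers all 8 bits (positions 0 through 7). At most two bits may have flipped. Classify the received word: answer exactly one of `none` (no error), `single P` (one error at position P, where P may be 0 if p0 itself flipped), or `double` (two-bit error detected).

single 0

s1: b1⊕b3⊕b5⊕b7 = 1⊕1⊕0⊕0 = 0
s2: b2⊕b3⊕b6⊕b7 = 0⊕1⊕1⊕0 = 0
s4: b4⊕b5⊕b6⊕b7 = 1⊕0⊕1⊕0 = 0
Syndrome (s4...s1) = 000 → position 0 (no error).
Overall parity (XOR of all 8 bits, including p0): 1⊕1⊕0⊕1⊕1⊕0⊕1⊕0 = 1
Overall=1, syndrome position=0 → single-bit error at position 0.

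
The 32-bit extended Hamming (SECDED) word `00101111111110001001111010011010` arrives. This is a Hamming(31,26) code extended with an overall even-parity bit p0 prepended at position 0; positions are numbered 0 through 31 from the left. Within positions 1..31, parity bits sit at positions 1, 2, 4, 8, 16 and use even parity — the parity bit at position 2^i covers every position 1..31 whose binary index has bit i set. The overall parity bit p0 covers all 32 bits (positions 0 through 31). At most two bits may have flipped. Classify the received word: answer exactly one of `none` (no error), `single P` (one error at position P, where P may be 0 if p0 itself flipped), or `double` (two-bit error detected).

s1: b1⊕b3⊕b5⊕b7⊕b9⊕b11⊕b13⊕b15⊕b17⊕b19⊕b21⊕b23⊕b25⊕b27⊕b29⊕b31 = 0⊕0⊕1⊕1⊕1⊕1⊕0⊕0⊕0⊕1⊕1⊕0⊕0⊕1⊕0⊕0 = 1
s2: b2⊕b3⊕b6⊕b7⊕b10⊕b11⊕b14⊕b15⊕b18⊕b19⊕b22⊕b23⊕b26⊕b27⊕b30⊕b31 = 1⊕0⊕1⊕1⊕1⊕1⊕0⊕0⊕0⊕1⊕1⊕0⊕0⊕1⊕1⊕0 = 1
s4: b4⊕b5⊕b6⊕b7⊕b12⊕b13⊕b14⊕b15⊕b20⊕b21⊕b22⊕b23⊕b28⊕b29⊕b30⊕b31 = 1⊕1⊕1⊕1⊕1⊕0⊕0⊕0⊕1⊕1⊕1⊕0⊕1⊕0⊕1⊕0 = 0
s8: b8⊕b9⊕b10⊕b11⊕b12⊕b13⊕b14⊕b15⊕b24⊕b25⊕b26⊕b27⊕b28⊕b29⊕b30⊕b31 = 1⊕1⊕1⊕1⊕1⊕0⊕0⊕0⊕1⊕0⊕0⊕1⊕1⊕0⊕1⊕0 = 1
s16: b16⊕b17⊕b18⊕b19⊕b20⊕b21⊕b22⊕b23⊕b24⊕b25⊕b26⊕b27⊕b28⊕b29⊕b30⊕b31 = 1⊕0⊕0⊕1⊕1⊕1⊕1⊕0⊕1⊕0⊕0⊕1⊕1⊕0⊕1⊕0 = 1
Syndrome (s16...s1) = 11011 → position 27.
Overall parity (XOR of all 32 bits, including p0): 0⊕0⊕1⊕0⊕1⊕1⊕1⊕1⊕1⊕1⊕1⊕1⊕1⊕0⊕0⊕0⊕1⊕0⊕0⊕1⊕1⊕1⊕1⊕0⊕1⊕0⊕0⊕1⊕1⊕0⊕1⊕0 = 1
Overall=1, syndrome position=27 → single-bit error at position 27.

single 27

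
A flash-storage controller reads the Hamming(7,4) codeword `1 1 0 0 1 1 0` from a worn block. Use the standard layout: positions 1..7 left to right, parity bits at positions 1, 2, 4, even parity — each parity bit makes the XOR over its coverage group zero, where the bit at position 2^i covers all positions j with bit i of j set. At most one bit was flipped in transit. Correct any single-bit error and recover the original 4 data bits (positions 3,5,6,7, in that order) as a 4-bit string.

0110

s1: b1⊕b3⊕b5⊕b7 = 1⊕0⊕1⊕0 = 0
s2: b2⊕b3⊕b6⊕b7 = 1⊕0⊕1⊕0 = 0
s4: b4⊕b5⊕b6⊕b7 = 0⊕1⊕1⊕0 = 0
Syndrome (s4...s1) = 000 → position 0 (no error).
No correction needed.
Data bits at positions 3,5,6,7: 0110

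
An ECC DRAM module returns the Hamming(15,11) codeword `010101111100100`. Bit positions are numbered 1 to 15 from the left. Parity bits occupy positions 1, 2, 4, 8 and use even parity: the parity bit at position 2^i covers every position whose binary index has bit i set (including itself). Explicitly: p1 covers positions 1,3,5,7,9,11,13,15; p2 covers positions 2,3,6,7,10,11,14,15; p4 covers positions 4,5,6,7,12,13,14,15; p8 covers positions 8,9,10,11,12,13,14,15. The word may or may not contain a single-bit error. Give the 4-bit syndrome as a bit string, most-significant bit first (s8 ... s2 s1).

0001

s1: b1⊕b3⊕b5⊕b7⊕b9⊕b11⊕b13⊕b15 = 0⊕0⊕0⊕1⊕1⊕0⊕1⊕0 = 1
s2: b2⊕b3⊕b6⊕b7⊕b10⊕b11⊕b14⊕b15 = 1⊕0⊕1⊕1⊕1⊕0⊕0⊕0 = 0
s4: b4⊕b5⊕b6⊕b7⊕b12⊕b13⊕b14⊕b15 = 1⊕0⊕1⊕1⊕0⊕1⊕0⊕0 = 0
s8: b8⊕b9⊕b10⊕b11⊕b12⊕b13⊕b14⊕b15 = 1⊕1⊕1⊕0⊕0⊕1⊕0⊕0 = 0
Syndrome (s8...s1) = 0001 → position 1.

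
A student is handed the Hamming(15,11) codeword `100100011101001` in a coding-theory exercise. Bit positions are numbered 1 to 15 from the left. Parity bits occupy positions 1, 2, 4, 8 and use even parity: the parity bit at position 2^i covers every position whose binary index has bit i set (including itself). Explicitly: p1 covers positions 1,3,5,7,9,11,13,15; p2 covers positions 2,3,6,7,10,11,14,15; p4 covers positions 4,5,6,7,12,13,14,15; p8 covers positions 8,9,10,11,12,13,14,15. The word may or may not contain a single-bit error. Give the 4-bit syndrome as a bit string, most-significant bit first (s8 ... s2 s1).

1101

s1: b1⊕b3⊕b5⊕b7⊕b9⊕b11⊕b13⊕b15 = 1⊕0⊕0⊕0⊕1⊕0⊕0⊕1 = 1
s2: b2⊕b3⊕b6⊕b7⊕b10⊕b11⊕b14⊕b15 = 0⊕0⊕0⊕0⊕1⊕0⊕0⊕1 = 0
s4: b4⊕b5⊕b6⊕b7⊕b12⊕b13⊕b14⊕b15 = 1⊕0⊕0⊕0⊕1⊕0⊕0⊕1 = 1
s8: b8⊕b9⊕b10⊕b11⊕b12⊕b13⊕b14⊕b15 = 1⊕1⊕1⊕0⊕1⊕0⊕0⊕1 = 1
Syndrome (s8...s1) = 1101 → position 13.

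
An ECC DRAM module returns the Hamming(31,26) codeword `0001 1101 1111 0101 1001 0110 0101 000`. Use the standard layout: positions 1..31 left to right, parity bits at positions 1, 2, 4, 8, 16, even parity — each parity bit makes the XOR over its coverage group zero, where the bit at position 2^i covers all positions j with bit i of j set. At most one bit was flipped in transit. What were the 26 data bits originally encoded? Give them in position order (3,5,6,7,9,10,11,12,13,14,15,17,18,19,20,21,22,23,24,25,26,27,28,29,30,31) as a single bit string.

s1: b1⊕b3⊕b5⊕b7⊕b9⊕b11⊕b13⊕b15⊕b17⊕b19⊕b21⊕b23⊕b25⊕b27⊕b29⊕b31 = 0⊕0⊕1⊕0⊕1⊕1⊕0⊕0⊕1⊕0⊕0⊕1⊕0⊕0⊕0⊕0 = 1
s2: b2⊕b3⊕b6⊕b7⊕b10⊕b11⊕b14⊕b15⊕b18⊕b19⊕b22⊕b23⊕b26⊕b27⊕b30⊕b31 = 0⊕0⊕1⊕0⊕1⊕1⊕1⊕0⊕0⊕0⊕1⊕1⊕1⊕0⊕0⊕0 = 1
s4: b4⊕b5⊕b6⊕b7⊕b12⊕b13⊕b14⊕b15⊕b20⊕b21⊕b22⊕b23⊕b28⊕b29⊕b30⊕b31 = 1⊕1⊕1⊕0⊕1⊕0⊕1⊕0⊕1⊕0⊕1⊕1⊕1⊕0⊕0⊕0 = 1
s8: b8⊕b9⊕b10⊕b11⊕b12⊕b13⊕b14⊕b15⊕b24⊕b25⊕b26⊕b27⊕b28⊕b29⊕b30⊕b31 = 1⊕1⊕1⊕1⊕1⊕0⊕1⊕0⊕0⊕0⊕1⊕0⊕1⊕0⊕0⊕0 = 0
s16: b16⊕b17⊕b18⊕b19⊕b20⊕b21⊕b22⊕b23⊕b24⊕b25⊕b26⊕b27⊕b28⊕b29⊕b30⊕b31 = 1⊕1⊕0⊕0⊕1⊕0⊕1⊕1⊕0⊕0⊕1⊕0⊕1⊕0⊕0⊕0 = 1
Syndrome (s16...s1) = 10111 → position 23.
Flip bit 23: corrected codeword = 0001110111110101100101000101000
Data bits at positions 3,5,6,7,9,10,11,12,13,14,15,17,18,19,20,21,22,23,24,25,26,27,28,29,30,31: 01101111010100101000101000

01101111010100101000101000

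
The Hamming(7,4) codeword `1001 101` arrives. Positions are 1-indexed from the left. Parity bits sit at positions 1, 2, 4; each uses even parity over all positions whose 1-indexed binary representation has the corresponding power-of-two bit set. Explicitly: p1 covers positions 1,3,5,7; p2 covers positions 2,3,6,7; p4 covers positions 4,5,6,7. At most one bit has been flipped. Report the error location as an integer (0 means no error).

7

s1: b1⊕b3⊕b5⊕b7 = 1⊕0⊕1⊕1 = 1
s2: b2⊕b3⊕b6⊕b7 = 0⊕0⊕0⊕1 = 1
s4: b4⊕b5⊕b6⊕b7 = 1⊕1⊕0⊕1 = 1
Syndrome (s4...s1) = 111 → position 7.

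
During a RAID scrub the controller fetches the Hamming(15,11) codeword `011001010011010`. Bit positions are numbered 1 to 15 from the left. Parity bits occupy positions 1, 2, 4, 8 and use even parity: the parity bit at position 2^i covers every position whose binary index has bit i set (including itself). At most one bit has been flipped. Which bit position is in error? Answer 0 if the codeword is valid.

s1: b1⊕b3⊕b5⊕b7⊕b9⊕b11⊕b13⊕b15 = 0⊕1⊕0⊕0⊕0⊕1⊕0⊕0 = 0
s2: b2⊕b3⊕b6⊕b7⊕b10⊕b11⊕b14⊕b15 = 1⊕1⊕1⊕0⊕0⊕1⊕1⊕0 = 1
s4: b4⊕b5⊕b6⊕b7⊕b12⊕b13⊕b14⊕b15 = 0⊕0⊕1⊕0⊕1⊕0⊕1⊕0 = 1
s8: b8⊕b9⊕b10⊕b11⊕b12⊕b13⊕b14⊕b15 = 1⊕0⊕0⊕1⊕1⊕0⊕1⊕0 = 0
Syndrome (s8...s1) = 0110 → position 6.

6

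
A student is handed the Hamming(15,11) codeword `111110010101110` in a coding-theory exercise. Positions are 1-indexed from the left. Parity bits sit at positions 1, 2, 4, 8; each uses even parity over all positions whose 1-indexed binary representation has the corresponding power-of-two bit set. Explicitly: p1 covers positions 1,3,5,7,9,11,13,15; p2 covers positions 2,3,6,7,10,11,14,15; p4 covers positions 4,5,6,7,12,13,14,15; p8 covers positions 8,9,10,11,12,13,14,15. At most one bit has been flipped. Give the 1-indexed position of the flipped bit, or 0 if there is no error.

s1: b1⊕b3⊕b5⊕b7⊕b9⊕b11⊕b13⊕b15 = 1⊕1⊕1⊕0⊕0⊕0⊕1⊕0 = 0
s2: b2⊕b3⊕b6⊕b7⊕b10⊕b11⊕b14⊕b15 = 1⊕1⊕0⊕0⊕1⊕0⊕1⊕0 = 0
s4: b4⊕b5⊕b6⊕b7⊕b12⊕b13⊕b14⊕b15 = 1⊕1⊕0⊕0⊕1⊕1⊕1⊕0 = 1
s8: b8⊕b9⊕b10⊕b11⊕b12⊕b13⊕b14⊕b15 = 1⊕0⊕1⊕0⊕1⊕1⊕1⊕0 = 1
Syndrome (s8...s1) = 1100 → position 12.

12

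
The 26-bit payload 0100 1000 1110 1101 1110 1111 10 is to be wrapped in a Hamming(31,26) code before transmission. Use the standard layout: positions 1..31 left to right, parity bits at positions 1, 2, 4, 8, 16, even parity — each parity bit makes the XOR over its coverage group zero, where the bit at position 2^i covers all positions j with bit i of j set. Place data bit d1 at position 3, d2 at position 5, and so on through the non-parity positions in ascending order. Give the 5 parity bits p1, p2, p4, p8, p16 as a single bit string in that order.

11001

Place data bits at non-power-of-two positions: b3=0, b5=1, b6=0, b7=0, b9=1, b10=0, b11=0, b12=0, b13=1, b14=1, b15=1, b17=0, b18=1, b19=1, b20=0, b21=1, b22=1, b23=1, b24=1, b25=0, b26=1, b27=1, b28=1, b29=1, b30=1, b31=0.
p1 = XOR of data positions {3,5,7,9,11,13,15,17,19,21,23,25,27,29,31} = 0⊕1⊕0⊕1⊕0⊕1⊕1⊕0⊕1⊕1⊕1⊕0⊕1⊕1⊕0 = 1
p2 = XOR of data positions {3,6,7,10,11,14,15,18,19,22,23,26,27,30,31} = 0⊕0⊕0⊕0⊕0⊕1⊕1⊕1⊕1⊕1⊕1⊕1⊕1⊕1⊕0 = 1
p4 = XOR of data positions {5,6,7,12,13,14,15,20,21,22,23,28,29,30,31} = 1⊕0⊕0⊕0⊕1⊕1⊕1⊕0⊕1⊕1⊕1⊕1⊕1⊕1⊕0 = 0
p8 = XOR of data positions {9,10,11,12,13,14,15,24,25,26,27,28,29,30,31} = 1⊕0⊕0⊕0⊕1⊕1⊕1⊕1⊕0⊕1⊕1⊕1⊕1⊕1⊕0 = 0
p16 = XOR of data positions {17,18,19,20,21,22,23,24,25,26,27,28,29,30,31} = 0⊕1⊕1⊕0⊕1⊕1⊕1⊕1⊕0⊕1⊕1⊕1⊕1⊕1⊕0 = 1
Parity bits p1,p2,p4,p8,p16 = 11001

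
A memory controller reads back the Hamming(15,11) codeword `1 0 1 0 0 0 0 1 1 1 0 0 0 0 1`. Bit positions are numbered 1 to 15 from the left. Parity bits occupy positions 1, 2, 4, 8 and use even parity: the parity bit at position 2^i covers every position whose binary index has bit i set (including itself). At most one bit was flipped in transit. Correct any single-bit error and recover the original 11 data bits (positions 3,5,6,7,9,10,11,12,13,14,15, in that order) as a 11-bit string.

s1: b1⊕b3⊕b5⊕b7⊕b9⊕b11⊕b13⊕b15 = 1⊕1⊕0⊕0⊕1⊕0⊕0⊕1 = 0
s2: b2⊕b3⊕b6⊕b7⊕b10⊕b11⊕b14⊕b15 = 0⊕1⊕0⊕0⊕1⊕0⊕0⊕1 = 1
s4: b4⊕b5⊕b6⊕b7⊕b12⊕b13⊕b14⊕b15 = 0⊕0⊕0⊕0⊕0⊕0⊕0⊕1 = 1
s8: b8⊕b9⊕b10⊕b11⊕b12⊕b13⊕b14⊕b15 = 1⊕1⊕1⊕0⊕0⊕0⊕0⊕1 = 0
Syndrome (s8...s1) = 0110 → position 6.
Flip bit 6: corrected codeword = 101001011100001
Data bits at positions 3,5,6,7,9,10,11,12,13,14,15: 10101100001

10101100001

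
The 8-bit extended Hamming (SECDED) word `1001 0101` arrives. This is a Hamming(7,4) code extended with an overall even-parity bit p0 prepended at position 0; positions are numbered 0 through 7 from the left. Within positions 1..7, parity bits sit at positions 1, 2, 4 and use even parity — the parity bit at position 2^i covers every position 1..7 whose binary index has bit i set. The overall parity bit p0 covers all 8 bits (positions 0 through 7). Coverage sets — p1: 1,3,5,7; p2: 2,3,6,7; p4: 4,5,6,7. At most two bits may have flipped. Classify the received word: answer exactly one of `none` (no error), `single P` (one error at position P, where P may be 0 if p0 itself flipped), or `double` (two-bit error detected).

double

s1: b1⊕b3⊕b5⊕b7 = 0⊕1⊕1⊕1 = 1
s2: b2⊕b3⊕b6⊕b7 = 0⊕1⊕0⊕1 = 0
s4: b4⊕b5⊕b6⊕b7 = 0⊕1⊕0⊕1 = 0
Syndrome (s4...s1) = 001 → position 1.
Overall parity (XOR of all 8 bits, including p0): 1⊕0⊕0⊕1⊕0⊕1⊕0⊕1 = 0
Overall=0, syndrome position=1 → double-bit error detected (uncorrectable).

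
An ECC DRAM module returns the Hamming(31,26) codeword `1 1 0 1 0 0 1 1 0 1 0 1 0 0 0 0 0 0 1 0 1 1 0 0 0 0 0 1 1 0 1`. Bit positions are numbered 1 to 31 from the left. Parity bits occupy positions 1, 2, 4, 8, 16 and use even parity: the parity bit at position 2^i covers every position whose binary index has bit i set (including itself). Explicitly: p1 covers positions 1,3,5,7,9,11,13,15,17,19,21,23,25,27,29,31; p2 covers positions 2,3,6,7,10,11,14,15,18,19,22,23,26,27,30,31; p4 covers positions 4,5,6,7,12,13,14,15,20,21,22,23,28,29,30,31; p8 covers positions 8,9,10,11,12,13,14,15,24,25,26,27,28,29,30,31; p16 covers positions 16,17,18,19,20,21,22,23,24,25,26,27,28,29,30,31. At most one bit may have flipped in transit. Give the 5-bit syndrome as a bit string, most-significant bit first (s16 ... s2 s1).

s1: b1⊕b3⊕b5⊕b7⊕b9⊕b11⊕b13⊕b15⊕b17⊕b19⊕b21⊕b23⊕b25⊕b27⊕b29⊕b31 = 1⊕0⊕0⊕1⊕0⊕0⊕0⊕0⊕0⊕1⊕1⊕0⊕0⊕0⊕1⊕1 = 0
s2: b2⊕b3⊕b6⊕b7⊕b10⊕b11⊕b14⊕b15⊕b18⊕b19⊕b22⊕b23⊕b26⊕b27⊕b30⊕b31 = 1⊕0⊕0⊕1⊕1⊕0⊕0⊕0⊕0⊕1⊕1⊕0⊕0⊕0⊕0⊕1 = 0
s4: b4⊕b5⊕b6⊕b7⊕b12⊕b13⊕b14⊕b15⊕b20⊕b21⊕b22⊕b23⊕b28⊕b29⊕b30⊕b31 = 1⊕0⊕0⊕1⊕1⊕0⊕0⊕0⊕0⊕1⊕1⊕0⊕1⊕1⊕0⊕1 = 0
s8: b8⊕b9⊕b10⊕b11⊕b12⊕b13⊕b14⊕b15⊕b24⊕b25⊕b26⊕b27⊕b28⊕b29⊕b30⊕b31 = 1⊕0⊕1⊕0⊕1⊕0⊕0⊕0⊕0⊕0⊕0⊕0⊕1⊕1⊕0⊕1 = 0
s16: b16⊕b17⊕b18⊕b19⊕b20⊕b21⊕b22⊕b23⊕b24⊕b25⊕b26⊕b27⊕b28⊕b29⊕b30⊕b31 = 0⊕0⊕0⊕1⊕0⊕1⊕1⊕0⊕0⊕0⊕0⊕0⊕1⊕1⊕0⊕1 = 0
Syndrome (s16...s1) = 00000 → position 0 (no error).

00000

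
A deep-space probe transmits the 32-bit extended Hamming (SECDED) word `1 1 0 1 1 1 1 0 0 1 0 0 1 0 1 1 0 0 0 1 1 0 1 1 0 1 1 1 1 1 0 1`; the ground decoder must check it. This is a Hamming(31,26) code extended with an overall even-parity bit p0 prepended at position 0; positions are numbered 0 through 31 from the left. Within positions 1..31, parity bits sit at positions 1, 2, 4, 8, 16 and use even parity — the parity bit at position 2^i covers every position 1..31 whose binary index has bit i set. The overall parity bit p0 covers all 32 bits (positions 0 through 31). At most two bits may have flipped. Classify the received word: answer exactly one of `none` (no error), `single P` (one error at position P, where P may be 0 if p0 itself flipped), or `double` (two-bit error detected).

double

s1: b1⊕b3⊕b5⊕b7⊕b9⊕b11⊕b13⊕b15⊕b17⊕b19⊕b21⊕b23⊕b25⊕b27⊕b29⊕b31 = 1⊕1⊕1⊕0⊕1⊕0⊕0⊕1⊕0⊕1⊕0⊕1⊕1⊕1⊕1⊕1 = 1
s2: b2⊕b3⊕b6⊕b7⊕b10⊕b11⊕b14⊕b15⊕b18⊕b19⊕b22⊕b23⊕b26⊕b27⊕b30⊕b31 = 0⊕1⊕1⊕0⊕0⊕0⊕1⊕1⊕0⊕1⊕1⊕1⊕1⊕1⊕0⊕1 = 0
s4: b4⊕b5⊕b6⊕b7⊕b12⊕b13⊕b14⊕b15⊕b20⊕b21⊕b22⊕b23⊕b28⊕b29⊕b30⊕b31 = 1⊕1⊕1⊕0⊕1⊕0⊕1⊕1⊕1⊕0⊕1⊕1⊕1⊕1⊕0⊕1 = 0
s8: b8⊕b9⊕b10⊕b11⊕b12⊕b13⊕b14⊕b15⊕b24⊕b25⊕b26⊕b27⊕b28⊕b29⊕b30⊕b31 = 0⊕1⊕0⊕0⊕1⊕0⊕1⊕1⊕0⊕1⊕1⊕1⊕1⊕1⊕0⊕1 = 0
s16: b16⊕b17⊕b18⊕b19⊕b20⊕b21⊕b22⊕b23⊕b24⊕b25⊕b26⊕b27⊕b28⊕b29⊕b30⊕b31 = 0⊕0⊕0⊕1⊕1⊕0⊕1⊕1⊕0⊕1⊕1⊕1⊕1⊕1⊕0⊕1 = 0
Syndrome (s16...s1) = 00001 → position 1.
Overall parity (XOR of all 32 bits, including p0): 1⊕1⊕0⊕1⊕1⊕1⊕1⊕0⊕0⊕1⊕0⊕0⊕1⊕0⊕1⊕1⊕0⊕0⊕0⊕1⊕1⊕0⊕1⊕1⊕0⊕1⊕1⊕1⊕1⊕1⊕0⊕1 = 0
Overall=0, syndrome position=1 → double-bit error detected (uncorrectable).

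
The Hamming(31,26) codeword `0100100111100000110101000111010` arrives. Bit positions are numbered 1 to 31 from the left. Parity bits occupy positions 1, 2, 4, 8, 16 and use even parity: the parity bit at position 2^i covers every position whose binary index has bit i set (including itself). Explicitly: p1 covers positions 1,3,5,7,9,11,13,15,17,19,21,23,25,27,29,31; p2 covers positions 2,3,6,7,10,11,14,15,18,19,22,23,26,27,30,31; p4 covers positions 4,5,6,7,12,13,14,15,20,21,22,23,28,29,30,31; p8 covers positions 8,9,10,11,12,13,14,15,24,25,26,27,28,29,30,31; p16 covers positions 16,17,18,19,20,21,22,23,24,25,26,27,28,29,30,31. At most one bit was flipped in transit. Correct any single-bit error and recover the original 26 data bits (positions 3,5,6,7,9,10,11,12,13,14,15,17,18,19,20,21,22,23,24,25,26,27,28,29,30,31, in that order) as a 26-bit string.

s1: b1⊕b3⊕b5⊕b7⊕b9⊕b11⊕b13⊕b15⊕b17⊕b19⊕b21⊕b23⊕b25⊕b27⊕b29⊕b31 = 0⊕0⊕1⊕0⊕1⊕1⊕0⊕0⊕1⊕0⊕0⊕0⊕0⊕1⊕0⊕0 = 1
s2: b2⊕b3⊕b6⊕b7⊕b10⊕b11⊕b14⊕b15⊕b18⊕b19⊕b22⊕b23⊕b26⊕b27⊕b30⊕b31 = 1⊕0⊕0⊕0⊕1⊕1⊕0⊕0⊕1⊕0⊕1⊕0⊕1⊕1⊕1⊕0 = 0
s4: b4⊕b5⊕b6⊕b7⊕b12⊕b13⊕b14⊕b15⊕b20⊕b21⊕b22⊕b23⊕b28⊕b29⊕b30⊕b31 = 0⊕1⊕0⊕0⊕0⊕0⊕0⊕0⊕1⊕0⊕1⊕0⊕1⊕0⊕1⊕0 = 1
s8: b8⊕b9⊕b10⊕b11⊕b12⊕b13⊕b14⊕b15⊕b24⊕b25⊕b26⊕b27⊕b28⊕b29⊕b30⊕b31 = 1⊕1⊕1⊕1⊕0⊕0⊕0⊕0⊕0⊕0⊕1⊕1⊕1⊕0⊕1⊕0 = 0
s16: b16⊕b17⊕b18⊕b19⊕b20⊕b21⊕b22⊕b23⊕b24⊕b25⊕b26⊕b27⊕b28⊕b29⊕b30⊕b31 = 0⊕1⊕1⊕0⊕1⊕0⊕1⊕0⊕0⊕0⊕1⊕1⊕1⊕0⊕1⊕0 = 0
Syndrome (s16...s1) = 00101 → position 5.
Flip bit 5: corrected codeword = 0100000111100000110101000111010
Data bits at positions 3,5,6,7,9,10,11,12,13,14,15,17,18,19,20,21,22,23,24,25,26,27,28,29,30,31: 00001110000110101000111010

00001110000110101000111010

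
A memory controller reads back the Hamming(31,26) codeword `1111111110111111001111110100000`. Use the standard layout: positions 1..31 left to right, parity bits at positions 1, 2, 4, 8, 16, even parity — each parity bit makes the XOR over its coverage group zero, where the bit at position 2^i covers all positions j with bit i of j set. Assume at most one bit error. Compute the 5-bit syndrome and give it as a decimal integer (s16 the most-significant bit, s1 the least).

s1: b1⊕b3⊕b5⊕b7⊕b9⊕b11⊕b13⊕b15⊕b17⊕b19⊕b21⊕b23⊕b25⊕b27⊕b29⊕b31 = 1⊕1⊕1⊕1⊕1⊕1⊕1⊕1⊕0⊕1⊕1⊕1⊕0⊕0⊕0⊕0 = 1
s2: b2⊕b3⊕b6⊕b7⊕b10⊕b11⊕b14⊕b15⊕b18⊕b19⊕b22⊕b23⊕b26⊕b27⊕b30⊕b31 = 1⊕1⊕1⊕1⊕0⊕1⊕1⊕1⊕0⊕1⊕1⊕1⊕1⊕0⊕0⊕0 = 1
s4: b4⊕b5⊕b6⊕b7⊕b12⊕b13⊕b14⊕b15⊕b20⊕b21⊕b22⊕b23⊕b28⊕b29⊕b30⊕b31 = 1⊕1⊕1⊕1⊕1⊕1⊕1⊕1⊕1⊕1⊕1⊕1⊕0⊕0⊕0⊕0 = 0
s8: b8⊕b9⊕b10⊕b11⊕b12⊕b13⊕b14⊕b15⊕b24⊕b25⊕b26⊕b27⊕b28⊕b29⊕b30⊕b31 = 1⊕1⊕0⊕1⊕1⊕1⊕1⊕1⊕1⊕0⊕1⊕0⊕0⊕0⊕0⊕0 = 1
s16: b16⊕b17⊕b18⊕b19⊕b20⊕b21⊕b22⊕b23⊕b24⊕b25⊕b26⊕b27⊕b28⊕b29⊕b30⊕b31 = 1⊕0⊕0⊕1⊕1⊕1⊕1⊕1⊕1⊕0⊕1⊕0⊕0⊕0⊕0⊕0 = 0
Syndrome (s16...s1) = 01011 → position 11.

11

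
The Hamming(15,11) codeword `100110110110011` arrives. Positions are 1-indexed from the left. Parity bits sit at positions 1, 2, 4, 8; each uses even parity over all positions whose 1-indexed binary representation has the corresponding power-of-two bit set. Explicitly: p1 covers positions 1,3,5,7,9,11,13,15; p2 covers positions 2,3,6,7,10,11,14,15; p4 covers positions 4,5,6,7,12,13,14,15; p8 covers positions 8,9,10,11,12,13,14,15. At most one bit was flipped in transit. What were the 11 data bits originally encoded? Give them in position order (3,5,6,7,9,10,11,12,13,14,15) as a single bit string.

01010110010

s1: b1⊕b3⊕b5⊕b7⊕b9⊕b11⊕b13⊕b15 = 1⊕0⊕1⊕1⊕0⊕1⊕0⊕1 = 1
s2: b2⊕b3⊕b6⊕b7⊕b10⊕b11⊕b14⊕b15 = 0⊕0⊕0⊕1⊕1⊕1⊕1⊕1 = 1
s4: b4⊕b5⊕b6⊕b7⊕b12⊕b13⊕b14⊕b15 = 1⊕1⊕0⊕1⊕0⊕0⊕1⊕1 = 1
s8: b8⊕b9⊕b10⊕b11⊕b12⊕b13⊕b14⊕b15 = 1⊕0⊕1⊕1⊕0⊕0⊕1⊕1 = 1
Syndrome (s8...s1) = 1111 → position 15.
Flip bit 15: corrected codeword = 100110110110010
Data bits at positions 3,5,6,7,9,10,11,12,13,14,15: 01010110010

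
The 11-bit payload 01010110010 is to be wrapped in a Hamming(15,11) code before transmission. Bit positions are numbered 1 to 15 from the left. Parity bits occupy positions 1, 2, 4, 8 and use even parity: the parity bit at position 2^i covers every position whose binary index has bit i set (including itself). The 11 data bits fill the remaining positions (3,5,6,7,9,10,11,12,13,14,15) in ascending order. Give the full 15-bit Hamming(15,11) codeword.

Place data bits at non-power-of-two positions: b3=0, b5=1, b6=0, b7=1, b9=0, b10=1, b11=1, b12=0, b13=0, b14=1, b15=0.
p1 = XOR of data positions {3,5,7,9,11,13,15} = 0⊕1⊕1⊕0⊕1⊕0⊕0 = 1
p2 = XOR of data positions {3,6,7,10,11,14,15} = 0⊕0⊕1⊕1⊕1⊕1⊕0 = 0
p4 = XOR of data positions {5,6,7,12,13,14,15} = 1⊕0⊕1⊕0⊕0⊕1⊕0 = 1
p8 = XOR of data positions {9,10,11,12,13,14,15} = 0⊕1⊕1⊕0⊕0⊕1⊕0 = 1
Codeword b1..b15 = 100110110110010

100110110110010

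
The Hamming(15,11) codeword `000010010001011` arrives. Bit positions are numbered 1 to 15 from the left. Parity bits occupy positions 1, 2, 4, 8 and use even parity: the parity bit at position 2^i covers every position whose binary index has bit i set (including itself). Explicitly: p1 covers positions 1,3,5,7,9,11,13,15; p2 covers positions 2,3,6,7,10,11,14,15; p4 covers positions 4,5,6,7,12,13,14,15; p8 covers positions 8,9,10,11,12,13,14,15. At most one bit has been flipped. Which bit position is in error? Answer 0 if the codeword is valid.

s1: b1⊕b3⊕b5⊕b7⊕b9⊕b11⊕b13⊕b15 = 0⊕0⊕1⊕0⊕0⊕0⊕0⊕1 = 0
s2: b2⊕b3⊕b6⊕b7⊕b10⊕b11⊕b14⊕b15 = 0⊕0⊕0⊕0⊕0⊕0⊕1⊕1 = 0
s4: b4⊕b5⊕b6⊕b7⊕b12⊕b13⊕b14⊕b15 = 0⊕1⊕0⊕0⊕1⊕0⊕1⊕1 = 0
s8: b8⊕b9⊕b10⊕b11⊕b12⊕b13⊕b14⊕b15 = 1⊕0⊕0⊕0⊕1⊕0⊕1⊕1 = 0
Syndrome (s8...s1) = 0000 → position 0 (no error).

0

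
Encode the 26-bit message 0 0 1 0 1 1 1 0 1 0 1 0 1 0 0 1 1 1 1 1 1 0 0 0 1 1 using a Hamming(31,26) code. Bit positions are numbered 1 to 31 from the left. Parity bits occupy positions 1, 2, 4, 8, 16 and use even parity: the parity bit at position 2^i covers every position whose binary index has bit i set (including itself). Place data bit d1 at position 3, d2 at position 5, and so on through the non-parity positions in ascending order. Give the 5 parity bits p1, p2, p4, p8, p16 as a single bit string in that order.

00001

Place data bits at non-power-of-two positions: b3=0, b5=0, b6=1, b7=0, b9=1, b10=1, b11=1, b12=0, b13=1, b14=0, b15=1, b17=0, b18=1, b19=0, b20=0, b21=1, b22=1, b23=1, b24=1, b25=1, b26=1, b27=0, b28=0, b29=0, b30=1, b31=1.
p1 = XOR of data positions {3,5,7,9,11,13,15,17,19,21,23,25,27,29,31} = 0⊕0⊕0⊕1⊕1⊕1⊕1⊕0⊕0⊕1⊕1⊕1⊕0⊕0⊕1 = 0
p2 = XOR of data positions {3,6,7,10,11,14,15,18,19,22,23,26,27,30,31} = 0⊕1⊕0⊕1⊕1⊕0⊕1⊕1⊕0⊕1⊕1⊕1⊕0⊕1⊕1 = 0
p4 = XOR of data positions {5,6,7,12,13,14,15,20,21,22,23,28,29,30,31} = 0⊕1⊕0⊕0⊕1⊕0⊕1⊕0⊕1⊕1⊕1⊕0⊕0⊕1⊕1 = 0
p8 = XOR of data positions {9,10,11,12,13,14,15,24,25,26,27,28,29,30,31} = 1⊕1⊕1⊕0⊕1⊕0⊕1⊕1⊕1⊕1⊕0⊕0⊕0⊕1⊕1 = 0
p16 = XOR of data positions {17,18,19,20,21,22,23,24,25,26,27,28,29,30,31} = 0⊕1⊕0⊕0⊕1⊕1⊕1⊕1⊕1⊕1⊕0⊕0⊕0⊕1⊕1 = 1
Parity bits p1,p2,p4,p8,p16 = 00001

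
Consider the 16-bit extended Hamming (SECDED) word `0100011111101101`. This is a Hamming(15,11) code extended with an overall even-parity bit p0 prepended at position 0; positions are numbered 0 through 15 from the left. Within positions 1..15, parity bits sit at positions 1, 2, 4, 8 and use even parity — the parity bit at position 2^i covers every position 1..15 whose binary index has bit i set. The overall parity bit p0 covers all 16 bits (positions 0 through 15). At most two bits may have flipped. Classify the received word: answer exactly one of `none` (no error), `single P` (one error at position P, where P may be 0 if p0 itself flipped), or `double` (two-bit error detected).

s1: b1⊕b3⊕b5⊕b7⊕b9⊕b11⊕b13⊕b15 = 1⊕0⊕1⊕1⊕1⊕0⊕1⊕1 = 0
s2: b2⊕b3⊕b6⊕b7⊕b10⊕b11⊕b14⊕b15 = 0⊕0⊕1⊕1⊕1⊕0⊕0⊕1 = 0
s4: b4⊕b5⊕b6⊕b7⊕b12⊕b13⊕b14⊕b15 = 0⊕1⊕1⊕1⊕1⊕1⊕0⊕1 = 0
s8: b8⊕b9⊕b10⊕b11⊕b12⊕b13⊕b14⊕b15 = 1⊕1⊕1⊕0⊕1⊕1⊕0⊕1 = 0
Syndrome (s8...s1) = 0000 → position 0 (no error).
Overall parity (XOR of all 16 bits, including p0): 0⊕1⊕0⊕0⊕0⊕1⊕1⊕1⊕1⊕1⊕1⊕0⊕1⊕1⊕0⊕1 = 0
Overall=0, syndrome position=0 → no error.

none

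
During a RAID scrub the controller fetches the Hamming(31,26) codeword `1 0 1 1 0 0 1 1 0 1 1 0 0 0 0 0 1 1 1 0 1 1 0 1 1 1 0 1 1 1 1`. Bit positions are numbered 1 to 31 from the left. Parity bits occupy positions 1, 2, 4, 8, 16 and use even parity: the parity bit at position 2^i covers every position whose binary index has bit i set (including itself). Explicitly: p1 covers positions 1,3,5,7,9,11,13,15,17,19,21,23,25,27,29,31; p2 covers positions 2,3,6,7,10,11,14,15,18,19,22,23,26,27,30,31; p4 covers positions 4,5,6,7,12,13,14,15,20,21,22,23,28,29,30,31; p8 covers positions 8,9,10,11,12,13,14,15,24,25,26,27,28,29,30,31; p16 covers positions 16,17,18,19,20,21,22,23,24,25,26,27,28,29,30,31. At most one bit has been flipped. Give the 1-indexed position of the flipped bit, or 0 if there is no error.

s1: b1⊕b3⊕b5⊕b7⊕b9⊕b11⊕b13⊕b15⊕b17⊕b19⊕b21⊕b23⊕b25⊕b27⊕b29⊕b31 = 1⊕1⊕0⊕1⊕0⊕1⊕0⊕0⊕1⊕1⊕1⊕0⊕1⊕0⊕1⊕1 = 0
s2: b2⊕b3⊕b6⊕b7⊕b10⊕b11⊕b14⊕b15⊕b18⊕b19⊕b22⊕b23⊕b26⊕b27⊕b30⊕b31 = 0⊕1⊕0⊕1⊕1⊕1⊕0⊕0⊕1⊕1⊕1⊕0⊕1⊕0⊕1⊕1 = 0
s4: b4⊕b5⊕b6⊕b7⊕b12⊕b13⊕b14⊕b15⊕b20⊕b21⊕b22⊕b23⊕b28⊕b29⊕b30⊕b31 = 1⊕0⊕0⊕1⊕0⊕0⊕0⊕0⊕0⊕1⊕1⊕0⊕1⊕1⊕1⊕1 = 0
s8: b8⊕b9⊕b10⊕b11⊕b12⊕b13⊕b14⊕b15⊕b24⊕b25⊕b26⊕b27⊕b28⊕b29⊕b30⊕b31 = 1⊕0⊕1⊕1⊕0⊕0⊕0⊕0⊕1⊕1⊕1⊕0⊕1⊕1⊕1⊕1 = 0
s16: b16⊕b17⊕b18⊕b19⊕b20⊕b21⊕b22⊕b23⊕b24⊕b25⊕b26⊕b27⊕b28⊕b29⊕b30⊕b31 = 0⊕1⊕1⊕1⊕0⊕1⊕1⊕0⊕1⊕1⊕1⊕0⊕1⊕1⊕1⊕1 = 0
Syndrome (s16...s1) = 00000 → position 0 (no error).

0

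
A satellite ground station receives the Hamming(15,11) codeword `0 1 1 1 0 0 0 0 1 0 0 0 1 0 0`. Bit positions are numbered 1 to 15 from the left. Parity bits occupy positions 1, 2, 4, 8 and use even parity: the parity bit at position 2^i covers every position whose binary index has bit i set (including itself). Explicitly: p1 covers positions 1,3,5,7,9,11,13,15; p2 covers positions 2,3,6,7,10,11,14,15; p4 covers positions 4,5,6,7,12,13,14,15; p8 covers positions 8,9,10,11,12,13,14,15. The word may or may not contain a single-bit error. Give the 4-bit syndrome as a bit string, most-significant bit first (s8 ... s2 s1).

s1: b1⊕b3⊕b5⊕b7⊕b9⊕b11⊕b13⊕b15 = 0⊕1⊕0⊕0⊕1⊕0⊕1⊕0 = 1
s2: b2⊕b3⊕b6⊕b7⊕b10⊕b11⊕b14⊕b15 = 1⊕1⊕0⊕0⊕0⊕0⊕0⊕0 = 0
s4: b4⊕b5⊕b6⊕b7⊕b12⊕b13⊕b14⊕b15 = 1⊕0⊕0⊕0⊕0⊕1⊕0⊕0 = 0
s8: b8⊕b9⊕b10⊕b11⊕b12⊕b13⊕b14⊕b15 = 0⊕1⊕0⊕0⊕0⊕1⊕0⊕0 = 0
Syndrome (s8...s1) = 0001 → position 1.

0001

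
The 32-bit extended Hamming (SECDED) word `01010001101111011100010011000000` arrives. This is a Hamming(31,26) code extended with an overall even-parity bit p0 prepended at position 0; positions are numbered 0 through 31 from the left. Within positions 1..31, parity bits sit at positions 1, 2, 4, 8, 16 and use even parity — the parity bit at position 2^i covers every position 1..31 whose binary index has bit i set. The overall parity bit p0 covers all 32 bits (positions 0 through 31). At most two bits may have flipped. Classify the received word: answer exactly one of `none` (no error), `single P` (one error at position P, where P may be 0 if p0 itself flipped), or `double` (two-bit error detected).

s1: b1⊕b3⊕b5⊕b7⊕b9⊕b11⊕b13⊕b15⊕b17⊕b19⊕b21⊕b23⊕b25⊕b27⊕b29⊕b31 = 1⊕1⊕0⊕1⊕0⊕1⊕1⊕1⊕1⊕0⊕1⊕0⊕1⊕0⊕0⊕0 = 1
s2: b2⊕b3⊕b6⊕b7⊕b10⊕b11⊕b14⊕b15⊕b18⊕b19⊕b22⊕b23⊕b26⊕b27⊕b30⊕b31 = 0⊕1⊕0⊕1⊕1⊕1⊕0⊕1⊕0⊕0⊕0⊕0⊕0⊕0⊕0⊕0 = 1
s4: b4⊕b5⊕b6⊕b7⊕b12⊕b13⊕b14⊕b15⊕b20⊕b21⊕b22⊕b23⊕b28⊕b29⊕b30⊕b31 = 0⊕0⊕0⊕1⊕1⊕1⊕0⊕1⊕0⊕1⊕0⊕0⊕0⊕0⊕0⊕0 = 1
s8: b8⊕b9⊕b10⊕b11⊕b12⊕b13⊕b14⊕b15⊕b24⊕b25⊕b26⊕b27⊕b28⊕b29⊕b30⊕b31 = 1⊕0⊕1⊕1⊕1⊕1⊕0⊕1⊕1⊕1⊕0⊕0⊕0⊕0⊕0⊕0 = 0
s16: b16⊕b17⊕b18⊕b19⊕b20⊕b21⊕b22⊕b23⊕b24⊕b25⊕b26⊕b27⊕b28⊕b29⊕b30⊕b31 = 1⊕1⊕0⊕0⊕0⊕1⊕0⊕0⊕1⊕1⊕0⊕0⊕0⊕0⊕0⊕0 = 1
Syndrome (s16...s1) = 10111 → position 23.
Overall parity (XOR of all 32 bits, including p0): 0⊕1⊕0⊕1⊕0⊕0⊕0⊕1⊕1⊕0⊕1⊕1⊕1⊕1⊕0⊕1⊕1⊕1⊕0⊕0⊕0⊕1⊕0⊕0⊕1⊕1⊕0⊕0⊕0⊕0⊕0⊕0 = 0
Overall=0, syndrome position=23 → double-bit error detected (uncorrectable).

double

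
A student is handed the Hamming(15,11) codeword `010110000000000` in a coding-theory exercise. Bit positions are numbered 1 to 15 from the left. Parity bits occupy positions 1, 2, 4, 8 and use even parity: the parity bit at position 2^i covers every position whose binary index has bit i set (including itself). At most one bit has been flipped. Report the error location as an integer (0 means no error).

3

s1: b1⊕b3⊕b5⊕b7⊕b9⊕b11⊕b13⊕b15 = 0⊕0⊕1⊕0⊕0⊕0⊕0⊕0 = 1
s2: b2⊕b3⊕b6⊕b7⊕b10⊕b11⊕b14⊕b15 = 1⊕0⊕0⊕0⊕0⊕0⊕0⊕0 = 1
s4: b4⊕b5⊕b6⊕b7⊕b12⊕b13⊕b14⊕b15 = 1⊕1⊕0⊕0⊕0⊕0⊕0⊕0 = 0
s8: b8⊕b9⊕b10⊕b11⊕b12⊕b13⊕b14⊕b15 = 0⊕0⊕0⊕0⊕0⊕0⊕0⊕0 = 0
Syndrome (s8...s1) = 0011 → position 3.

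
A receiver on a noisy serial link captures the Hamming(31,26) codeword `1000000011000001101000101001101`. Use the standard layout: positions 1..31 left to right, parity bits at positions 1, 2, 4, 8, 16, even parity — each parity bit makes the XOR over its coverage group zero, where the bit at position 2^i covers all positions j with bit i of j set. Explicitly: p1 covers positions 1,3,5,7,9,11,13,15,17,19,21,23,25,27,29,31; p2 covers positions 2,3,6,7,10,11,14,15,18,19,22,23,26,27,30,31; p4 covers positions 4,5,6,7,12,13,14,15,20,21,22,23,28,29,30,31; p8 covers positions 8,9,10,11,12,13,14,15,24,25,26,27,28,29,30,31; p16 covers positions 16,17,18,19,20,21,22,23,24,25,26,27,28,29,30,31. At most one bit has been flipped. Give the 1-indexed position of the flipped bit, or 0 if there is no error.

s1: b1⊕b3⊕b5⊕b7⊕b9⊕b11⊕b13⊕b15⊕b17⊕b19⊕b21⊕b23⊕b25⊕b27⊕b29⊕b31 = 1⊕0⊕0⊕0⊕1⊕0⊕0⊕0⊕1⊕1⊕0⊕1⊕1⊕0⊕1⊕1 = 0
s2: b2⊕b3⊕b6⊕b7⊕b10⊕b11⊕b14⊕b15⊕b18⊕b19⊕b22⊕b23⊕b26⊕b27⊕b30⊕b31 = 0⊕0⊕0⊕0⊕1⊕0⊕0⊕0⊕0⊕1⊕0⊕1⊕0⊕0⊕0⊕1 = 0
s4: b4⊕b5⊕b6⊕b7⊕b12⊕b13⊕b14⊕b15⊕b20⊕b21⊕b22⊕b23⊕b28⊕b29⊕b30⊕b31 = 0⊕0⊕0⊕0⊕0⊕0⊕0⊕0⊕0⊕0⊕0⊕1⊕1⊕1⊕0⊕1 = 0
s8: b8⊕b9⊕b10⊕b11⊕b12⊕b13⊕b14⊕b15⊕b24⊕b25⊕b26⊕b27⊕b28⊕b29⊕b30⊕b31 = 0⊕1⊕1⊕0⊕0⊕0⊕0⊕0⊕0⊕1⊕0⊕0⊕1⊕1⊕0⊕1 = 0
s16: b16⊕b17⊕b18⊕b19⊕b20⊕b21⊕b22⊕b23⊕b24⊕b25⊕b26⊕b27⊕b28⊕b29⊕b30⊕b31 = 1⊕1⊕0⊕1⊕0⊕0⊕0⊕1⊕0⊕1⊕0⊕0⊕1⊕1⊕0⊕1 = 0
Syndrome (s16...s1) = 00000 → position 0 (no error).

0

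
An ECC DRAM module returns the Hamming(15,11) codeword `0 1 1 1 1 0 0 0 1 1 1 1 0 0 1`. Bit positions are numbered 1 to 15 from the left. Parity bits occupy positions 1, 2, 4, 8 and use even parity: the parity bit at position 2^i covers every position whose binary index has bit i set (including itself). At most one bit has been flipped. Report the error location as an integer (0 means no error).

11

s1: b1⊕b3⊕b5⊕b7⊕b9⊕b11⊕b13⊕b15 = 0⊕1⊕1⊕0⊕1⊕1⊕0⊕1 = 1
s2: b2⊕b3⊕b6⊕b7⊕b10⊕b11⊕b14⊕b15 = 1⊕1⊕0⊕0⊕1⊕1⊕0⊕1 = 1
s4: b4⊕b5⊕b6⊕b7⊕b12⊕b13⊕b14⊕b15 = 1⊕1⊕0⊕0⊕1⊕0⊕0⊕1 = 0
s8: b8⊕b9⊕b10⊕b11⊕b12⊕b13⊕b14⊕b15 = 0⊕1⊕1⊕1⊕1⊕0⊕0⊕1 = 1
Syndrome (s8...s1) = 1011 → position 11.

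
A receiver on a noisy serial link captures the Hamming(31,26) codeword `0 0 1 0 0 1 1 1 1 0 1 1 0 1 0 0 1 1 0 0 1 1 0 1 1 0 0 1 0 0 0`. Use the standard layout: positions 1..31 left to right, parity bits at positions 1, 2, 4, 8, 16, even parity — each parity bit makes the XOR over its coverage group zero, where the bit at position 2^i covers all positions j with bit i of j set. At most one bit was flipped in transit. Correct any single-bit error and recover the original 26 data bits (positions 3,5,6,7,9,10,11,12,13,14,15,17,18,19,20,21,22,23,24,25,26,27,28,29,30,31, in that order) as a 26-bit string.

10111011010110011111001000

s1: b1⊕b3⊕b5⊕b7⊕b9⊕b11⊕b13⊕b15⊕b17⊕b19⊕b21⊕b23⊕b25⊕b27⊕b29⊕b31 = 0⊕1⊕0⊕1⊕1⊕1⊕0⊕0⊕1⊕0⊕1⊕0⊕1⊕0⊕0⊕0 = 1
s2: b2⊕b3⊕b6⊕b7⊕b10⊕b11⊕b14⊕b15⊕b18⊕b19⊕b22⊕b23⊕b26⊕b27⊕b30⊕b31 = 0⊕1⊕1⊕1⊕0⊕1⊕1⊕0⊕1⊕0⊕1⊕0⊕0⊕0⊕0⊕0 = 1
s4: b4⊕b5⊕b6⊕b7⊕b12⊕b13⊕b14⊕b15⊕b20⊕b21⊕b22⊕b23⊕b28⊕b29⊕b30⊕b31 = 0⊕0⊕1⊕1⊕1⊕0⊕1⊕0⊕0⊕1⊕1⊕0⊕1⊕0⊕0⊕0 = 1
s8: b8⊕b9⊕b10⊕b11⊕b12⊕b13⊕b14⊕b15⊕b24⊕b25⊕b26⊕b27⊕b28⊕b29⊕b30⊕b31 = 1⊕1⊕0⊕1⊕1⊕0⊕1⊕0⊕1⊕1⊕0⊕0⊕1⊕0⊕0⊕0 = 0
s16: b16⊕b17⊕b18⊕b19⊕b20⊕b21⊕b22⊕b23⊕b24⊕b25⊕b26⊕b27⊕b28⊕b29⊕b30⊕b31 = 0⊕1⊕1⊕0⊕0⊕1⊕1⊕0⊕1⊕1⊕0⊕0⊕1⊕0⊕0⊕0 = 1
Syndrome (s16...s1) = 10111 → position 23.
Flip bit 23: corrected codeword = 0010011110110100110011111001000
Data bits at positions 3,5,6,7,9,10,11,12,13,14,15,17,18,19,20,21,22,23,24,25,26,27,28,29,30,31: 10111011010110011111001000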